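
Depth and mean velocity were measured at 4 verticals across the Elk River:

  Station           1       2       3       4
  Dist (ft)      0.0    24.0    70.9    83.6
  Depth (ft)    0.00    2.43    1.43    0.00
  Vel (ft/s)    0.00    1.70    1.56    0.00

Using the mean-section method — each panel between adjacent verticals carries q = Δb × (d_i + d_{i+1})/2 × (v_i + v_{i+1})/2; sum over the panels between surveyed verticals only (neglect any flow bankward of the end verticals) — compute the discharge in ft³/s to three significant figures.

Panel 1-2: Δb = 24 ft, d̄ = (0.00+2.43)/2 = 1.215, v̄ = (0.00+1.70)/2 = 0.85 → q = 24×1.215×0.85 = 24.79 ft³/s
Panel 2-3: Δb = 46.9 ft, d̄ = (2.43+1.43)/2 = 1.93, v̄ = (1.70+1.56)/2 = 1.63 → q = 46.9×1.93×1.63 = 147.5 ft³/s
Panel 3-4: Δb = 12.7 ft, d̄ = (1.43+0.00)/2 = 0.715, v̄ = (1.56+0.00)/2 = 0.78 → q = 12.7×0.715×0.78 = 7.083 ft³/s
Q = Σ q = 179.4 ft³/s

179 ft³/s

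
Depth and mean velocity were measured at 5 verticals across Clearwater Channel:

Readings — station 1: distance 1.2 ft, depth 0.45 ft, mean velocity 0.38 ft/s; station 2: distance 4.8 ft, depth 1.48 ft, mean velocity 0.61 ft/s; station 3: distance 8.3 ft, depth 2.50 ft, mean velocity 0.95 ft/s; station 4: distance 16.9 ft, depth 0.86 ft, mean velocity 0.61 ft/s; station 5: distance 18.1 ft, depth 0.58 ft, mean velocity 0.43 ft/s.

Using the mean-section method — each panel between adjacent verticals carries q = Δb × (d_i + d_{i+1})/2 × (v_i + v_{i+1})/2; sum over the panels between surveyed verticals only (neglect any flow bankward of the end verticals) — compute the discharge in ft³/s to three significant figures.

18.9 ft³/s

Panel 1-2: Δb = 3.6 ft, d̄ = (0.45+1.48)/2 = 0.965, v̄ = (0.38+0.61)/2 = 0.495 → q = 3.6×0.965×0.495 = 1.720 ft³/s
Panel 2-3: Δb = 3.5 ft, d̄ = (1.48+2.50)/2 = 1.99, v̄ = (0.61+0.95)/2 = 0.78 → q = 3.5×1.99×0.78 = 5.433 ft³/s
Panel 3-4: Δb = 8.6 ft, d̄ = (2.50+0.86)/2 = 1.68, v̄ = (0.95+0.61)/2 = 0.78 → q = 8.6×1.68×0.78 = 11.27 ft³/s
Panel 4-5: Δb = 1.2 ft, d̄ = (0.86+0.58)/2 = 0.72, v̄ = (0.61+0.43)/2 = 0.52 → q = 1.2×0.72×0.52 = 0.4493 ft³/s
Q = Σ q = 18.87 ft³/s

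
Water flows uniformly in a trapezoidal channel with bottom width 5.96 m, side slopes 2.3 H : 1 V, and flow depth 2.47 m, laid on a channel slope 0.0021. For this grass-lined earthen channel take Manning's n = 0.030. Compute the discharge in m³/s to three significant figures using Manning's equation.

59.3 m³/s

A = (b + z·y)·y = (5.96 + 2.3×2.47)×2.47 = 28.75 m²
P = b + 2y√(1+z²) = 5.96 + 2×2.47×√(1+2.3²) = 18.35 m
R = A/P = 28.75/18.35 = 1.567 m
Q = (1/n)·A·R^(2/3)·S^(1/2) = (1/0.030) × 28.75 × 1.567^(2/3) × 0.0021^(1/2) = 59.25 m³/s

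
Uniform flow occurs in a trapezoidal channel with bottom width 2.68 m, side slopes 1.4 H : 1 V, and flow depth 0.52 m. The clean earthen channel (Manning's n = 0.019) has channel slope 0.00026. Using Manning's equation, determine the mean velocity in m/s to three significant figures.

A = (b + z·y)·y = (2.68 + 1.4×0.52)×0.52 = 1.772 m²
P = b + 2y√(1+z²) = 2.68 + 2×0.52×√(1+1.4²) = 4.469 m
R = A/P = 1.772/4.469 = 0.3965 m
Q = (1/n)·A·R^(2/3)·S^(1/2) = (1/0.019) × 1.772 × 0.3965^(2/3) × 0.00026^(1/2) = 0.8117 m³/s
V = Q/A = 0.8117/1.772 = 0.4580 m/s

0.458 m/s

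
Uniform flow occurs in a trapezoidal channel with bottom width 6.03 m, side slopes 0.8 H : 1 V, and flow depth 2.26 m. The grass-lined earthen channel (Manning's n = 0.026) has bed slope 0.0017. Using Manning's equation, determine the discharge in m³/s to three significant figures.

A = (b + z·y)·y = (6.03 + 0.8×2.26)×2.26 = 17.71 m²
P = b + 2y√(1+z²) = 6.03 + 2×2.26×√(1+0.8²) = 11.82 m
R = A/P = 17.71/11.82 = 1.499 m
Q = (1/n)·A·R^(2/3)·S^(1/2) = (1/0.026) × 17.71 × 1.499^(2/3) × 0.0017^(1/2) = 36.79 m³/s

36.8 m³/s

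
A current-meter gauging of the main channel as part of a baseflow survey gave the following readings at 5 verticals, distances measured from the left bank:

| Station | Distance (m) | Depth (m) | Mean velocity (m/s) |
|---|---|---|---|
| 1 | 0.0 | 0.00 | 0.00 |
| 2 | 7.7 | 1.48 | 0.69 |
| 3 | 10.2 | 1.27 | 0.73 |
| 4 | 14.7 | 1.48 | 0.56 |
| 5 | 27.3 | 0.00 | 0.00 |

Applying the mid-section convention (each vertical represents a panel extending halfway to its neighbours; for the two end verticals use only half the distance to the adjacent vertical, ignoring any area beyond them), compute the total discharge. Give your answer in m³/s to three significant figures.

w_2 = (10.2 − 0.0)/2 = 5.1 m; q_2 = 0.69 × 1.48 × 5.1 = 5.208 m³/s
w_3 = (14.7 − 7.7)/2 = 3.5 m; q_3 = 0.73 × 1.27 × 3.5 = 3.245 m³/s
w_4 = (27.3 − 10.2)/2 = 8.55 m; q_4 = 0.56 × 1.48 × 8.55 = 7.086 m³/s
Stations 1, 5 contribute zero (depth or velocity is 0).
Q = Σ qᵢ = 15.54 m³/s

15.5 m³/s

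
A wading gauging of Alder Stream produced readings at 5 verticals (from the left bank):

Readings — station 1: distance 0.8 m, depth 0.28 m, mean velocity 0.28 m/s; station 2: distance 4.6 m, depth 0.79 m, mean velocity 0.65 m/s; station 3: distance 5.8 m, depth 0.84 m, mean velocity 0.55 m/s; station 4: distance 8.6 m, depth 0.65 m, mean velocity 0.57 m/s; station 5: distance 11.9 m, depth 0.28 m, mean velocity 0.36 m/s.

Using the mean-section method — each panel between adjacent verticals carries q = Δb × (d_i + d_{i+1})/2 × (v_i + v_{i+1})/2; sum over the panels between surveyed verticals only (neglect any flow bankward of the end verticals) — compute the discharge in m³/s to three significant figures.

3.41 m³/s

Panel 1-2: Δb = 3.8 m, d̄ = (0.28+0.79)/2 = 0.535, v̄ = (0.28+0.65)/2 = 0.465 → q = 3.8×0.535×0.465 = 0.9453 m³/s
Panel 2-3: Δb = 1.2 m, d̄ = (0.79+0.84)/2 = 0.815, v̄ = (0.65+0.55)/2 = 0.6 → q = 1.2×0.815×0.6 = 0.5868 m³/s
Panel 3-4: Δb = 2.8 m, d̄ = (0.84+0.65)/2 = 0.745, v̄ = (0.55+0.57)/2 = 0.56 → q = 2.8×0.745×0.56 = 1.168 m³/s
Panel 4-5: Δb = 3.3 m, d̄ = (0.65+0.28)/2 = 0.465, v̄ = (0.57+0.36)/2 = 0.465 → q = 3.3×0.465×0.465 = 0.7135 m³/s
Q = Σ q = 3.414 m³/s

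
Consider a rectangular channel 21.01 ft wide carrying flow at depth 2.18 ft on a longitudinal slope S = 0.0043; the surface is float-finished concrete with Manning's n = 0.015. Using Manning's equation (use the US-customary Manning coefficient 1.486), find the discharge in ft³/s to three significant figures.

A = b·y = 21.01 × 2.18 = 45.80 ft²
P = b + 2y = 21.01 + 2×2.18 = 25.37 ft
R = A/P = 45.80/25.37 = 1.805 ft
Q = (1.486/n)·A·R^(2/3)·S^(1/2) = (1.486/0.015) × 45.80 × 1.805^(2/3) × 0.0043^(1/2) = 441.1 ft³/s

441 ft³/s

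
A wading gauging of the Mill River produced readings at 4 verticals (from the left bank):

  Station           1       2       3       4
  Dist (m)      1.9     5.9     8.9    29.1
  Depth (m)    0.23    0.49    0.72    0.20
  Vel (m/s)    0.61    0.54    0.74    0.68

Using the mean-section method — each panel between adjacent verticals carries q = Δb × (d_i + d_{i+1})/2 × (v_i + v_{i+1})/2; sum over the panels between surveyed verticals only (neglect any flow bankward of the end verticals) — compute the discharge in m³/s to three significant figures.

8.59 m³/s

Panel 1-2: Δb = 4 m, d̄ = (0.23+0.49)/2 = 0.36, v̄ = (0.61+0.54)/2 = 0.575 → q = 4×0.36×0.575 = 0.8280 m³/s
Panel 2-3: Δb = 3 m, d̄ = (0.49+0.72)/2 = 0.605, v̄ = (0.54+0.74)/2 = 0.64 → q = 3×0.605×0.64 = 1.162 m³/s
Panel 3-4: Δb = 20.2 m, d̄ = (0.72+0.20)/2 = 0.46, v̄ = (0.74+0.68)/2 = 0.71 → q = 20.2×0.46×0.71 = 6.597 m³/s
Q = Σ q = 8.587 m³/s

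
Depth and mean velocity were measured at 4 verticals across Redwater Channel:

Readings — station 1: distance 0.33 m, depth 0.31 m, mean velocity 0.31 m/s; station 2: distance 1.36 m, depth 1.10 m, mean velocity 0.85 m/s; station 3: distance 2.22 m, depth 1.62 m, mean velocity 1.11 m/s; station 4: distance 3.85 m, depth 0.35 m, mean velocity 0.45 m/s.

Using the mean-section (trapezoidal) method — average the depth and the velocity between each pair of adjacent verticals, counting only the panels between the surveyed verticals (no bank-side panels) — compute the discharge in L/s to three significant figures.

Panel 1-2: Δb = 1.03 m, d̄ = (0.31+1.10)/2 = 0.705, v̄ = (0.31+0.85)/2 = 0.58 → q = 1.03×0.705×0.58 = 0.4212 m³/s
Panel 2-3: Δb = 0.86 m, d̄ = (1.10+1.62)/2 = 1.36, v̄ = (0.85+1.11)/2 = 0.98 → q = 0.86×1.36×0.98 = 1.146 m³/s
Panel 3-4: Δb = 1.63 m, d̄ = (1.62+0.35)/2 = 0.985, v̄ = (1.11+0.45)/2 = 0.78 → q = 1.63×0.985×0.78 = 1.252 m³/s
Q = Σ q = 2.820 m³/s
= 2.820 × 1000 = 2820 L/s

2820 L/s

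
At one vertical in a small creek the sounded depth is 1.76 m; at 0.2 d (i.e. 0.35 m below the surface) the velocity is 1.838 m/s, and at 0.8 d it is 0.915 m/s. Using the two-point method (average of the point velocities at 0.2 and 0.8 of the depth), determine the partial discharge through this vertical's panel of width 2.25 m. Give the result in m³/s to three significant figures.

5.45 m³/s

v̄ = (1.838 + 0.915) / 2 = 1.377 m/s
q = v̄ × d × w = 1.377 × 1.76 × 2.25 = 5.451 m³/s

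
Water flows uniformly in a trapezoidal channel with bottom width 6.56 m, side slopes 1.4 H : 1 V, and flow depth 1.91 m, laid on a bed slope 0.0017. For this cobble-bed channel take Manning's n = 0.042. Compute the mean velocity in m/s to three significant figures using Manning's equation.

A = (b + z·y)·y = (6.56 + 1.4×1.91)×1.91 = 17.64 m²
P = b + 2y√(1+z²) = 6.56 + 2×1.91×√(1+1.4²) = 13.13 m
R = A/P = 17.64/13.13 = 1.343 m
Q = (1/n)·A·R^(2/3)·S^(1/2) = (1/0.042) × 17.64 × 1.343^(2/3) × 0.0017^(1/2) = 21.08 m³/s
V = Q/A = 21.08/17.64 = 1.195 m/s

1.19 m/s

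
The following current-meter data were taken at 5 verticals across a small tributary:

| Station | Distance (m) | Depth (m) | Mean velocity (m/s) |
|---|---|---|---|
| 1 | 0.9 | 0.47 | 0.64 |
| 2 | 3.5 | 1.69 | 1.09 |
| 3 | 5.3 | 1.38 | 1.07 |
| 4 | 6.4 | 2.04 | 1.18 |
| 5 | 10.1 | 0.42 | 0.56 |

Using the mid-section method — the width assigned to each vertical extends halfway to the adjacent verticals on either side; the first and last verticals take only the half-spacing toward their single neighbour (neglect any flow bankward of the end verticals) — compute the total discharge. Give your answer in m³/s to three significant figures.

w_1 = (3.5 − 0.9)/2 = 1.3 m; q_1 = 0.64 × 0.47 × 1.3 = 0.3910 m³/s
w_2 = (5.3 − 0.9)/2 = 2.2 m; q_2 = 1.09 × 1.69 × 2.2 = 4.053 m³/s
w_3 = (6.4 − 3.5)/2 = 1.45 m; q_3 = 1.07 × 1.38 × 1.45 = 2.141 m³/s
w_4 = (10.1 − 5.3)/2 = 2.4 m; q_4 = 1.18 × 2.04 × 2.4 = 5.777 m³/s
w_5 = (10.1 − 6.4)/2 = 1.85 m; q_5 = 0.56 × 0.42 × 1.85 = 0.4351 m³/s
Q = Σ qᵢ = 12.80 m³/s

12.8 m³/s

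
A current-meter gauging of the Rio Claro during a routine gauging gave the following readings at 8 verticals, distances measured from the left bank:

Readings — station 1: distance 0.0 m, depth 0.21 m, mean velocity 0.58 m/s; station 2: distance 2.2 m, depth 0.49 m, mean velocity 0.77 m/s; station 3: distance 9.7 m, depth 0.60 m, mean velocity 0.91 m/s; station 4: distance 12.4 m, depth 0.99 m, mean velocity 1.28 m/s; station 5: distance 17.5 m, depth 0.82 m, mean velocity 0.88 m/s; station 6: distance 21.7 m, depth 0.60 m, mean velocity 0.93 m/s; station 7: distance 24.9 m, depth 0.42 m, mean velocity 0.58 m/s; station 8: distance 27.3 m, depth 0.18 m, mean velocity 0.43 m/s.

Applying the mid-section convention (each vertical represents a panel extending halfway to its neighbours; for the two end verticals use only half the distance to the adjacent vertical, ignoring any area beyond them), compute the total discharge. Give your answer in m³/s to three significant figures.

w_1 = (2.2 − 0.0)/2 = 1.1 m; q_1 = 0.58 × 0.21 × 1.1 = 0.1340 m³/s
w_2 = (9.7 − 0.0)/2 = 4.85 m; q_2 = 0.77 × 0.49 × 4.85 = 1.830 m³/s
w_3 = (12.4 − 2.2)/2 = 5.1 m; q_3 = 0.91 × 0.60 × 5.1 = 2.785 m³/s
w_4 = (17.5 − 9.7)/2 = 3.9 m; q_4 = 1.28 × 0.99 × 3.9 = 4.942 m³/s
w_5 = (21.7 − 12.4)/2 = 4.65 m; q_5 = 0.88 × 0.82 × 4.65 = 3.355 m³/s
w_6 = (24.9 − 17.5)/2 = 3.7 m; q_6 = 0.93 × 0.60 × 3.7 = 2.065 m³/s
w_7 = (27.3 − 21.7)/2 = 2.8 m; q_7 = 0.58 × 0.42 × 2.8 = 0.6821 m³/s
w_8 = (27.3 − 24.9)/2 = 1.2 m; q_8 = 0.43 × 0.18 × 1.2 = 0.09288 m³/s
Q = Σ qᵢ = 15.89 m³/s

15.9 m³/s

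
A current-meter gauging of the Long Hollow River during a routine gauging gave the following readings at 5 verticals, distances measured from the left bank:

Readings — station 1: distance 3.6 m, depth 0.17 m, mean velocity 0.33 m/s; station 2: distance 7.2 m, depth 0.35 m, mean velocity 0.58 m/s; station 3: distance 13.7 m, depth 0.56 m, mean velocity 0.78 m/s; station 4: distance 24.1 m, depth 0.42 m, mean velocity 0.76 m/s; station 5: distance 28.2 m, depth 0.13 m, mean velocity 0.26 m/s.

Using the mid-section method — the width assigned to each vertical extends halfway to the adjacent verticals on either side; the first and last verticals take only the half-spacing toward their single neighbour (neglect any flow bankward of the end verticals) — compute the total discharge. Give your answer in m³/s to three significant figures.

7.20 m³/s

w_1 = (7.2 − 3.6)/2 = 1.8 m; q_1 = 0.33 × 0.17 × 1.8 = 0.1010 m³/s
w_2 = (13.7 − 3.6)/2 = 5.05 m; q_2 = 0.58 × 0.35 × 5.05 = 1.025 m³/s
w_3 = (24.1 − 7.2)/2 = 8.45 m; q_3 = 0.78 × 0.56 × 8.45 = 3.691 m³/s
w_4 = (28.2 − 13.7)/2 = 7.25 m; q_4 = 0.76 × 0.42 × 7.25 = 2.314 m³/s
w_5 = (28.2 − 24.1)/2 = 2.05 m; q_5 = 0.26 × 0.13 × 2.05 = 0.06929 m³/s
Q = Σ qᵢ = 7.201 m³/s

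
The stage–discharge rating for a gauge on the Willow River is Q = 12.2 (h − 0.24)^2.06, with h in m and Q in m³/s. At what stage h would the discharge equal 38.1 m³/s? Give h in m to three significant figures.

1.98 m

h − h₀ = (Q/C)^(1/b) = (38.1/12.2)^(1/2.06) = 1.738 m
h = 0.24 + 1.738 = 1.978 m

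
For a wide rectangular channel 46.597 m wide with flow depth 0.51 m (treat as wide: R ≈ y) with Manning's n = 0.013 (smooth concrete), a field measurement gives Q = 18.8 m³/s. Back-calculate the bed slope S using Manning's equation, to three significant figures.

A = b·y = 46.597 × 0.51 = 23.76 m²
Wide channel: R ≈ y = 0.51 m
S = (Q·n / (1·A·R^(2/3)))² = (18.8×0.013 / (1×23.76×0.6383))² = 0.0002596

0.000260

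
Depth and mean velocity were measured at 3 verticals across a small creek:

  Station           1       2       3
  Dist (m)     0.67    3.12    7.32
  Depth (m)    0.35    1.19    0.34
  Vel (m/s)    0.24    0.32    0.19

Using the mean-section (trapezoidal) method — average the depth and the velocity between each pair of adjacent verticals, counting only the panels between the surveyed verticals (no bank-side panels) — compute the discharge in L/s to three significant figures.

1350 L/s

Panel 1-2: Δb = 2.45 m, d̄ = (0.35+1.19)/2 = 0.77, v̄ = (0.24+0.32)/2 = 0.28 → q = 2.45×0.77×0.28 = 0.5282 m³/s
Panel 2-3: Δb = 4.2 m, d̄ = (1.19+0.34)/2 = 0.765, v̄ = (0.32+0.19)/2 = 0.255 → q = 4.2×0.765×0.255 = 0.8193 m³/s
Q = Σ q = 1.348 m³/s
= 1.348 × 1000 = 1348 L/s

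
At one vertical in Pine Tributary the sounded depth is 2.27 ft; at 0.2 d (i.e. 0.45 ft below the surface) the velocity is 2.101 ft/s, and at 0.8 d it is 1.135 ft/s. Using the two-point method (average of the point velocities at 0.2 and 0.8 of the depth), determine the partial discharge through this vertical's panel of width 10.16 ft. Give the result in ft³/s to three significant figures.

37.3 ft³/s

v̄ = (2.101 + 1.135) / 2 = 1.618 ft/s
q = v̄ × d × w = 1.618 × 2.27 × 10.16 = 37.32 ft³/s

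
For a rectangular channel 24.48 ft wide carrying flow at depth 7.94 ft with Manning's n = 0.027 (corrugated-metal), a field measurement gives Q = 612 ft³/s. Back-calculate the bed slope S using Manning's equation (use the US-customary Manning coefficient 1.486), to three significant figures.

A = b·y = 24.48 × 7.94 = 194.4 ft²
P = b + 2y = 24.48 + 2×7.94 = 40.36 ft
R = A/P = 194.4/40.36 = 4.816 ft
S = (Q·n / (1.486·A·R^(2/3)))² = (612×0.027 / (1.486×194.4×2.852))² = 0.0004024

0.000402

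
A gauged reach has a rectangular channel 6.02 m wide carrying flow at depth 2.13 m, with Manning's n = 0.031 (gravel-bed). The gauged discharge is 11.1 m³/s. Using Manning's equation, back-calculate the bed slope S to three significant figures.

A = b·y = 6.02 × 2.13 = 12.82 m²
P = b + 2y = 6.02 + 2×2.13 = 10.28 m
R = A/P = 12.82/10.28 = 1.247 m
S = (Q·n / (1·A·R^(2/3)))² = (11.1×0.031 / (1×12.82×1.159))² = 0.0005363

0.000536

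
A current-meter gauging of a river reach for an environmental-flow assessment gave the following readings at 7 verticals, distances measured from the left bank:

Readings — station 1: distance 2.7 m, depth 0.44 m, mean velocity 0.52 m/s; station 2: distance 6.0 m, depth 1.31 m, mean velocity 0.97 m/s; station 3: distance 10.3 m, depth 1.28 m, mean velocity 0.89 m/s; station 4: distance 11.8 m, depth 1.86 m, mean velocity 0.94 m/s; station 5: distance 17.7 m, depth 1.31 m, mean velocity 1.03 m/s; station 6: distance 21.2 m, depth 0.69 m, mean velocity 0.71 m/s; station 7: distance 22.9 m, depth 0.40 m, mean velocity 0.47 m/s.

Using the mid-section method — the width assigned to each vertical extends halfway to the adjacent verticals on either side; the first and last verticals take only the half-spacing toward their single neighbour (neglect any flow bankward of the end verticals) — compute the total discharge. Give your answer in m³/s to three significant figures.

w_1 = (6.0 − 2.7)/2 = 1.65 m; q_1 = 0.52 × 0.44 × 1.65 = 0.3775 m³/s
w_2 = (10.3 − 2.7)/2 = 3.8 m; q_2 = 0.97 × 1.31 × 3.8 = 4.829 m³/s
w_3 = (11.8 − 6.0)/2 = 2.9 m; q_3 = 0.89 × 1.28 × 2.9 = 3.304 m³/s
w_4 = (17.7 − 10.3)/2 = 3.7 m; q_4 = 0.94 × 1.86 × 3.7 = 6.469 m³/s
w_5 = (21.2 − 11.8)/2 = 4.7 m; q_5 = 1.03 × 1.31 × 4.7 = 6.342 m³/s
w_6 = (22.9 − 17.7)/2 = 2.6 m; q_6 = 0.71 × 0.69 × 2.6 = 1.274 m³/s
w_7 = (22.9 − 21.2)/2 = 0.85 m; q_7 = 0.47 × 0.40 × 0.85 = 0.1598 m³/s
Q = Σ qᵢ = 22.75 m³/s

22.8 m³/s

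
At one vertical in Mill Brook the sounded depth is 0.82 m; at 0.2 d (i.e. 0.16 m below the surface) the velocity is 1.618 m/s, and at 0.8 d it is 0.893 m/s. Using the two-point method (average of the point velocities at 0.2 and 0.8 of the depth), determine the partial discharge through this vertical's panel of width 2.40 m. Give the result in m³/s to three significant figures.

2.47 m³/s

v̄ = (1.618 + 0.893) / 2 = 1.256 m/s
q = v̄ × d × w = 1.256 × 0.82 × 2.40 = 2.471 m³/s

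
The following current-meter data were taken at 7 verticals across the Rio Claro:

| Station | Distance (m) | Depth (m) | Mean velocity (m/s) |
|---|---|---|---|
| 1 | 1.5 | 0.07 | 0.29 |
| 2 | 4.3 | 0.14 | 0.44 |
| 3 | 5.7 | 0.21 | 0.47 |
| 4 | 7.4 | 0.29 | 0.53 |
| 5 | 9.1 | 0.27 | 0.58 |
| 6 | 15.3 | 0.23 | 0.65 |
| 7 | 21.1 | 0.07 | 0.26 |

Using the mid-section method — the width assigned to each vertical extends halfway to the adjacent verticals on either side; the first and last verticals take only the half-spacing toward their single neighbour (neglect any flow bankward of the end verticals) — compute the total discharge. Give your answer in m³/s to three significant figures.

w_1 = (4.3 − 1.5)/2 = 1.4 m; q_1 = 0.29 × 0.07 × 1.4 = 0.02842 m³/s
w_2 = (5.7 − 1.5)/2 = 2.1 m; q_2 = 0.44 × 0.14 × 2.1 = 0.1294 m³/s
w_3 = (7.4 − 4.3)/2 = 1.55 m; q_3 = 0.47 × 0.21 × 1.55 = 0.1530 m³/s
w_4 = (9.1 − 5.7)/2 = 1.7 m; q_4 = 0.53 × 0.29 × 1.7 = 0.2613 m³/s
w_5 = (15.3 − 7.4)/2 = 3.95 m; q_5 = 0.58 × 0.27 × 3.95 = 0.6186 m³/s
w_6 = (21.1 − 9.1)/2 = 6 m; q_6 = 0.65 × 0.23 × 6 = 0.8970 m³/s
w_7 = (21.1 − 15.3)/2 = 2.9 m; q_7 = 0.26 × 0.07 × 2.9 = 0.05278 m³/s
Q = Σ qᵢ = 2.140 m³/s

2.14 m³/s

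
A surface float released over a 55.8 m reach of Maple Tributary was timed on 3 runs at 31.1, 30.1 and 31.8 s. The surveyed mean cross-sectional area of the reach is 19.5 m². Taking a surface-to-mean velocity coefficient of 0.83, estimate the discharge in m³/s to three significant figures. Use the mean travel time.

t̄ = (31.1 + 30.1 + 31.8) / 3 = 31 s
v_surface = L / t̄ = 55.8 / 31 = 1.800 m/s
v_mean = 0.83 × 1.800 = 1.494 m/s
Q = A × v_mean = 19.5 × 1.494 = 29.13 m³/s

29.1 m³/s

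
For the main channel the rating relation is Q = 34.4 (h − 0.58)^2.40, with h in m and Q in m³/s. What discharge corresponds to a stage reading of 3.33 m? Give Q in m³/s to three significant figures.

Q = 34.4 × (3.33 − 0.58)^2.40 = 34.4 × 2.75^2.40 = 389.9 m³/s

390 m³/s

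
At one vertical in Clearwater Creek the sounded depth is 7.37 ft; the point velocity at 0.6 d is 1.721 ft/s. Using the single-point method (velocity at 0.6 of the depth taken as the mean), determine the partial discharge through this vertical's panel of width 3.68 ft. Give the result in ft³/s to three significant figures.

46.7 ft³/s

v̄ = v₀.₆ = 1.721 ft/s
q = v̄ × d × w = 1.721 × 7.37 × 3.68 = 46.68 ft³/s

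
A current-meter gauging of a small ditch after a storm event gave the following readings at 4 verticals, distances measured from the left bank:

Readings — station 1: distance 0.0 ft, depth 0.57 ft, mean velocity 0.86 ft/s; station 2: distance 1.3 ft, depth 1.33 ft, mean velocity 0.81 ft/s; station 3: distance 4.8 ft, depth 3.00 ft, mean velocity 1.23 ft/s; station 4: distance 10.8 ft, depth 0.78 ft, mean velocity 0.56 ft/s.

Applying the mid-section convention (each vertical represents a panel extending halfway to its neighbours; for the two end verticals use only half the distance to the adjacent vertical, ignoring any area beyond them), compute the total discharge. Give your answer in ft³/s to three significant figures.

21.7 ft³/s

w_1 = (1.3 − 0.0)/2 = 0.65 ft; q_1 = 0.86 × 0.57 × 0.65 = 0.3186 ft³/s
w_2 = (4.8 − 0.0)/2 = 2.4 ft; q_2 = 0.81 × 1.33 × 2.4 = 2.586 ft³/s
w_3 = (10.8 − 1.3)/2 = 4.75 ft; q_3 = 1.23 × 3.00 × 4.75 = 17.53 ft³/s
w_4 = (10.8 − 4.8)/2 = 3 ft; q_4 = 0.56 × 0.78 × 3 = 1.310 ft³/s
Q = Σ qᵢ = 21.74 ft³/s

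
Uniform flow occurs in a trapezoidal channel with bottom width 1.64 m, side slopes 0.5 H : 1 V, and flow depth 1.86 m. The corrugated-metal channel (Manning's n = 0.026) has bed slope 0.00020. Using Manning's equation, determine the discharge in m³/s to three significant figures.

2.29 m³/s

A = (b + z·y)·y = (1.64 + 0.5×1.86)×1.86 = 4.780 m²
P = b + 2y√(1+z²) = 1.64 + 2×1.86×√(1+0.5²) = 5.799 m
R = A/P = 4.780/5.799 = 0.8243 m
Q = (1/n)·A·R^(2/3)·S^(1/2) = (1/0.026) × 4.780 × 0.8243^(2/3) × 0.00020^(1/2) = 2.286 m³/s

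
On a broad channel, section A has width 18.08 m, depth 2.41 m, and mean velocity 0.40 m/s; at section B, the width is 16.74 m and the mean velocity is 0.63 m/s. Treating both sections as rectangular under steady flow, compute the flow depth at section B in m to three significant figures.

1.65 m

Q = A₁V₁ = (18.08×2.41) × 0.40 = 17.43 m³/s
d₂ = Q/(b₂ V₂) = 17.43/(16.74×0.63) = 1.653 m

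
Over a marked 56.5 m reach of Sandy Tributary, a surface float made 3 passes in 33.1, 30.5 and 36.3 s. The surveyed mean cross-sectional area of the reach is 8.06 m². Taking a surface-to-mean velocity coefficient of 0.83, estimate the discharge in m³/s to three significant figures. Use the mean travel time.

t̄ = (33.1 + 30.5 + 36.3) / 3 = 33.3 s
v_surface = L / t̄ = 56.5 / 33.3 = 1.697 m/s
v_mean = 0.83 × 1.697 = 1.408 m/s
Q = A × v_mean = 8.06 × 1.408 = 11.35 m³/s

11.4 m³/s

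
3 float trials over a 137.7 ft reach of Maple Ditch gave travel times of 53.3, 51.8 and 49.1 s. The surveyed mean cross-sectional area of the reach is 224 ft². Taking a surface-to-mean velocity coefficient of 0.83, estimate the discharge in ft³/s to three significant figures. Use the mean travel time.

498 ft³/s

t̄ = (53.3 + 51.8 + 49.1) / 3 = 51.4 s
v_surface = L / t̄ = 137.7 / 51.4 = 2.679 ft/s
v_mean = 0.83 × 2.679 = 2.224 ft/s
Q = A × v_mean = 224 × 2.224 = 498.1 ft³/s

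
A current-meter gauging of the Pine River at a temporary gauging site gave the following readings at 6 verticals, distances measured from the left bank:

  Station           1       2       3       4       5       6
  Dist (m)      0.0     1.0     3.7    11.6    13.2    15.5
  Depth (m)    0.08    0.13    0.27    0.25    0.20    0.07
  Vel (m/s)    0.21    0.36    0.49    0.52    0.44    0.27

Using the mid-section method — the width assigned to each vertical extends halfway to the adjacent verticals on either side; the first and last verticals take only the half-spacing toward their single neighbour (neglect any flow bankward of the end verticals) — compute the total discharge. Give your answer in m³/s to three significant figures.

1.61 m³/s

w_1 = (1.0 − 0.0)/2 = 0.5 m; q_1 = 0.21 × 0.08 × 0.5 = 0.008400 m³/s
w_2 = (3.7 − 0.0)/2 = 1.85 m; q_2 = 0.36 × 0.13 × 1.85 = 0.08658 m³/s
w_3 = (11.6 − 1.0)/2 = 5.3 m; q_3 = 0.49 × 0.27 × 5.3 = 0.7012 m³/s
w_4 = (13.2 − 3.7)/2 = 4.75 m; q_4 = 0.52 × 0.25 × 4.75 = 0.6175 m³/s
w_5 = (15.5 − 11.6)/2 = 1.95 m; q_5 = 0.44 × 0.20 × 1.95 = 0.1716 m³/s
w_6 = (15.5 − 13.2)/2 = 1.15 m; q_6 = 0.27 × 0.07 × 1.15 = 0.02174 m³/s
Q = Σ qᵢ = 1.607 m³/s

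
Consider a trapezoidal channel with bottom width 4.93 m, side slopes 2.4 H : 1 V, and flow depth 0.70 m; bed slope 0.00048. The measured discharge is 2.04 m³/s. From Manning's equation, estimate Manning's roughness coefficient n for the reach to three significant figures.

0.0329

A = (b + z·y)·y = (4.93 + 2.4×0.70)×0.70 = 4.627 m²
P = b + 2y√(1+z²) = 4.93 + 2×0.70×√(1+2.4²) = 8.570 m
R = A/P = 4.627/8.570 = 0.5399 m
n = (1/Q)·A·R^(2/3)·S^(1/2) = (1/2.04) × 4.627 × 0.6630 × 0.02191 = 0.03295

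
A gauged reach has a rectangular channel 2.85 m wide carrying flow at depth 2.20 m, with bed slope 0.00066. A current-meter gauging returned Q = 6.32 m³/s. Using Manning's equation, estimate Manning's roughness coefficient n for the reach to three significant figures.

0.0231

A = b·y = 2.85 × 2.20 = 6.270 m²
P = b + 2y = 2.85 + 2×2.20 = 7.250 m
R = A/P = 6.270/7.250 = 0.8648 m
n = (1/Q)·A·R^(2/3)·S^(1/2) = (1/6.32) × 6.270 × 0.9077 × 0.02569 = 0.02314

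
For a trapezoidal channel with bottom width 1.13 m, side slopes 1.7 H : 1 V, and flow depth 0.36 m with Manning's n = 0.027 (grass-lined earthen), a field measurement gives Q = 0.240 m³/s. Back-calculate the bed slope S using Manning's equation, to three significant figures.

A = (b + z·y)·y = (1.13 + 1.7×0.36)×0.36 = 0.6271 m²
P = b + 2y√(1+z²) = 1.13 + 2×0.36×√(1+1.7²) = 2.550 m
R = A/P = 0.6271/2.550 = 0.2459 m
S = (Q·n / (1·A·R^(2/3)))² = (0.240×0.027 / (1×0.6271×0.3925))² = 0.0006930

0.000693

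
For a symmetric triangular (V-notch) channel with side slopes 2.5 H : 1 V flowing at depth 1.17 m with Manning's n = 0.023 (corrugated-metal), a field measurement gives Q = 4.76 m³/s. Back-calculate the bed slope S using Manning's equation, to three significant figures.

0.00231

A = z·y² = 2.5×1.17² = 3.422 m²
P = 2y√(1+z²) = 2×1.17×√(1+2.5²) = 6.301 m
R = A/P = 3.422/6.301 = 0.5432 m
S = (Q·n / (1·A·R^(2/3)))² = (4.76×0.023 / (1×3.422×0.6657))² = 0.002309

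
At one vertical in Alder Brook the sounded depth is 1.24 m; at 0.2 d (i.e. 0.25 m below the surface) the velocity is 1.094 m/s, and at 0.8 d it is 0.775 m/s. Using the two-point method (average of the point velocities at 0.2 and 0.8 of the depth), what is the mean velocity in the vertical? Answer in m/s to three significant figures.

0.935 m/s

v̄ = (1.094 + 0.775) / 2 = 0.9345 m/s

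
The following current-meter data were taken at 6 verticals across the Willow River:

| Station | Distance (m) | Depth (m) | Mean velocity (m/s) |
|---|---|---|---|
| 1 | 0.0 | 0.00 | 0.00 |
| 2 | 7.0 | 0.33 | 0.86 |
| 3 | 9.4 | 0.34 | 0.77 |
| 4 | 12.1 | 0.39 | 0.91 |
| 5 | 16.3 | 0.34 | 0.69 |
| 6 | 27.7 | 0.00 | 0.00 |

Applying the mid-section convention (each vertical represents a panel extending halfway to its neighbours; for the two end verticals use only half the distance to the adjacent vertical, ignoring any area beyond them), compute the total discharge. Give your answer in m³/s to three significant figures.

w_2 = (9.4 − 0.0)/2 = 4.7 m; q_2 = 0.86 × 0.33 × 4.7 = 1.334 m³/s
w_3 = (12.1 − 7.0)/2 = 2.55 m; q_3 = 0.77 × 0.34 × 2.55 = 0.6676 m³/s
w_4 = (16.3 − 9.4)/2 = 3.45 m; q_4 = 0.91 × 0.39 × 3.45 = 1.224 m³/s
w_5 = (27.7 − 12.1)/2 = 7.8 m; q_5 = 0.69 × 0.34 × 7.8 = 1.830 m³/s
Stations 1, 6 contribute zero (depth or velocity is 0).
Q = Σ qᵢ = 5.056 m³/s

5.06 m³/s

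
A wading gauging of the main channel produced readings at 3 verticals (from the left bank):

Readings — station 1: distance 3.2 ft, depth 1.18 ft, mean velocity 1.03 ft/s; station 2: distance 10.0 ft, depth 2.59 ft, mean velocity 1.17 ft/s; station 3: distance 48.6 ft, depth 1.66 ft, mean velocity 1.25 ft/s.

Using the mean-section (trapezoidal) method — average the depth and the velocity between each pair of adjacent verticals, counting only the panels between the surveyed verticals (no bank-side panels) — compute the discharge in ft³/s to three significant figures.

Panel 1-2: Δb = 6.8 ft, d̄ = (1.18+2.59)/2 = 1.885, v̄ = (1.03+1.17)/2 = 1.1 → q = 6.8×1.885×1.1 = 14.10 ft³/s
Panel 2-3: Δb = 38.6 ft, d̄ = (2.59+1.66)/2 = 2.125, v̄ = (1.17+1.25)/2 = 1.21 → q = 38.6×2.125×1.21 = 99.25 ft³/s
Q = Σ q = 113.4 ft³/s

113 ft³/s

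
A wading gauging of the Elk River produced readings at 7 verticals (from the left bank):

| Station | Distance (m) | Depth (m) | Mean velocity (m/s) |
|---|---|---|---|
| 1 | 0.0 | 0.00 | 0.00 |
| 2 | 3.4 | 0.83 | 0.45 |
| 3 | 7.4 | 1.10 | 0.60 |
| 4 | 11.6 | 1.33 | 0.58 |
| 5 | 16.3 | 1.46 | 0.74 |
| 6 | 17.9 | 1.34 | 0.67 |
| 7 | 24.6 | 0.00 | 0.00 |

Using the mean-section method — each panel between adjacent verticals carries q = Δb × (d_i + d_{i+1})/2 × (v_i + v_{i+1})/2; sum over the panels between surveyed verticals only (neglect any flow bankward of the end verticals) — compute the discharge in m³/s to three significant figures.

12.8 m³/s

Panel 1-2: Δb = 3.4 m, d̄ = (0.00+0.83)/2 = 0.415, v̄ = (0.00+0.45)/2 = 0.225 → q = 3.4×0.415×0.225 = 0.3175 m³/s
Panel 2-3: Δb = 4 m, d̄ = (0.83+1.10)/2 = 0.965, v̄ = (0.45+0.60)/2 = 0.525 → q = 4×0.965×0.525 = 2.027 m³/s
Panel 3-4: Δb = 4.2 m, d̄ = (1.10+1.33)/2 = 1.215, v̄ = (0.60+0.58)/2 = 0.59 → q = 4.2×1.215×0.59 = 3.011 m³/s
Panel 4-5: Δb = 4.7 m, d̄ = (1.33+1.46)/2 = 1.395, v̄ = (0.58+0.74)/2 = 0.66 → q = 4.7×1.395×0.66 = 4.327 m³/s
Panel 5-6: Δb = 1.6 m, d̄ = (1.46+1.34)/2 = 1.4, v̄ = (0.74+0.67)/2 = 0.705 → q = 1.6×1.4×0.705 = 1.579 m³/s
Panel 6-7: Δb = 6.7 m, d̄ = (1.34+0.00)/2 = 0.67, v̄ = (0.67+0.00)/2 = 0.335 → q = 6.7×0.67×0.335 = 1.504 m³/s
Q = Σ q = 12.77 m³/s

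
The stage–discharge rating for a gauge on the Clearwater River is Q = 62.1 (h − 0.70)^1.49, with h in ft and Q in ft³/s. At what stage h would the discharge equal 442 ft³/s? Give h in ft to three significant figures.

h − h₀ = (Q/C)^(1/b) = (442/62.1)^(1/1.49) = 3.733 ft
h = 0.70 + 3.733 = 4.433 ft

4.43 ft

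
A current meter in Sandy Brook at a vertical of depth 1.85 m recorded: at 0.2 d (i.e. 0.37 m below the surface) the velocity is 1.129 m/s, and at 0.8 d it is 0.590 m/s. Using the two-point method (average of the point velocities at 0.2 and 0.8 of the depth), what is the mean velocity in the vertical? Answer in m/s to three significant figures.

v̄ = (1.129 + 0.590) / 2 = 0.8595 m/s

0.860 m/s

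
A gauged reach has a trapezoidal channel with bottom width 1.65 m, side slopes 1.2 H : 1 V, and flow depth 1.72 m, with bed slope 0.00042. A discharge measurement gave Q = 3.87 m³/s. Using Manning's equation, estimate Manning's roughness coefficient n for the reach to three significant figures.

A = (b + z·y)·y = (1.65 + 1.2×1.72)×1.72 = 6.388 m²
P = b + 2y√(1+z²) = 1.65 + 2×1.72×√(1+1.2²) = 7.023 m
R = A/P = 6.388/7.023 = 0.9095 m
n = (1/Q)·A·R^(2/3)·S^(1/2) = (1/3.87) × 6.388 × 0.9387 × 0.02049 = 0.03176

0.0318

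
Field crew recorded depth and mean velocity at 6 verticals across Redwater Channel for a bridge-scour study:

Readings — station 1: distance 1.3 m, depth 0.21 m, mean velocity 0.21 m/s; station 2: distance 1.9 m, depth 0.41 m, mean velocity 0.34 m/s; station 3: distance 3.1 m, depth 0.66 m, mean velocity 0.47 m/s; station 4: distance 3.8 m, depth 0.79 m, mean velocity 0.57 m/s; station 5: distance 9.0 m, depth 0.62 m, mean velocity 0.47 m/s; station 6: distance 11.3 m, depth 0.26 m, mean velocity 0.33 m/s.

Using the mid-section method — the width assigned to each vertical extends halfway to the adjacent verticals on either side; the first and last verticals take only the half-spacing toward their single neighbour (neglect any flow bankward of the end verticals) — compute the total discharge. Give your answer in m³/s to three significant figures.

2.95 m³/s

w_1 = (1.9 − 1.3)/2 = 0.3 m; q_1 = 0.21 × 0.21 × 0.3 = 0.01323 m³/s
w_2 = (3.1 − 1.3)/2 = 0.9 m; q_2 = 0.34 × 0.41 × 0.9 = 0.1255 m³/s
w_3 = (3.8 − 1.9)/2 = 0.95 m; q_3 = 0.47 × 0.66 × 0.95 = 0.2947 m³/s
w_4 = (9.0 − 3.1)/2 = 2.95 m; q_4 = 0.57 × 0.79 × 2.95 = 1.328 m³/s
w_5 = (11.3 − 3.8)/2 = 3.75 m; q_5 = 0.47 × 0.62 × 3.75 = 1.093 m³/s
w_6 = (11.3 − 9.0)/2 = 1.15 m; q_6 = 0.33 × 0.26 × 1.15 = 0.09867 m³/s
Q = Σ qᵢ = 2.953 m³/s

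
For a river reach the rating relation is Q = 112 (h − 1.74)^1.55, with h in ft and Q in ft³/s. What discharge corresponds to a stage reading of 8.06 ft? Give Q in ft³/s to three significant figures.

1950 ft³/s

Q = 112 × (8.06 − 1.74)^1.55 = 112 × 6.32^1.55 = 1951 ft³/s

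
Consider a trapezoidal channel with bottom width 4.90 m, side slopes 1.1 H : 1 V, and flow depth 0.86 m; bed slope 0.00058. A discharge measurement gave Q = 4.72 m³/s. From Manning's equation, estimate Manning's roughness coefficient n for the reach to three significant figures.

0.0197

A = (b + z·y)·y = (4.90 + 1.1×0.86)×0.86 = 5.028 m²
P = b + 2y√(1+z²) = 4.90 + 2×0.86×√(1+1.1²) = 7.457 m
R = A/P = 5.028/7.457 = 0.6742 m
n = (1/Q)·A·R^(2/3)·S^(1/2) = (1/4.72) × 5.028 × 0.7689 × 0.02408 = 0.01972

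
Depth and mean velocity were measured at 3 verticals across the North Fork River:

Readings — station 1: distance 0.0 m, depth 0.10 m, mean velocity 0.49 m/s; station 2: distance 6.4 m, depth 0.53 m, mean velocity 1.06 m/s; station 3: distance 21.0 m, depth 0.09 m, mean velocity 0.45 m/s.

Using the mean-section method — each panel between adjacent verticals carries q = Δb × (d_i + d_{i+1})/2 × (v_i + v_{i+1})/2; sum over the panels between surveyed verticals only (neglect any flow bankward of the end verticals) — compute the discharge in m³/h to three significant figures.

Panel 1-2: Δb = 6.4 m, d̄ = (0.10+0.53)/2 = 0.315, v̄ = (0.49+1.06)/2 = 0.775 → q = 6.4×0.315×0.775 = 1.562 m³/s
Panel 2-3: Δb = 14.6 m, d̄ = (0.53+0.09)/2 = 0.31, v̄ = (1.06+0.45)/2 = 0.755 → q = 14.6×0.31×0.755 = 3.417 m³/s
Q = Σ q = 4.980 m³/s
= 4.980 × 3600 = 17930 m³/h

17900 m³/h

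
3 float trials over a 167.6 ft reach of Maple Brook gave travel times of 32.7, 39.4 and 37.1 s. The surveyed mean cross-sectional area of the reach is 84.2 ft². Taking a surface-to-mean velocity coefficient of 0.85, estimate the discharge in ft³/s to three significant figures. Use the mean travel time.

t̄ = (32.7 + 39.4 + 37.1) / 3 = 36.4 s
v_surface = L / t̄ = 167.6 / 36.4 = 4.604 ft/s
v_mean = 0.85 × 4.604 = 3.914 ft/s
Q = A × v_mean = 84.2 × 3.914 = 329.5 ft³/s

330 ft³/s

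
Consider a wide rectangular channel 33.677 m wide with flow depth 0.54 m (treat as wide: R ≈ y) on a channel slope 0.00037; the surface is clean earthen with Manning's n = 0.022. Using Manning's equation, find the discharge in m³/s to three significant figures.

A = b·y = 33.677 × 0.54 = 18.19 m²
Wide channel: R ≈ y = 0.54 m
Q = (1/n)·A·R^(2/3)·S^(1/2) = (1/0.022) × 18.19 × 0.5400^(2/3) × 0.00037^(1/2) = 10.54 m³/s

10.5 m³/s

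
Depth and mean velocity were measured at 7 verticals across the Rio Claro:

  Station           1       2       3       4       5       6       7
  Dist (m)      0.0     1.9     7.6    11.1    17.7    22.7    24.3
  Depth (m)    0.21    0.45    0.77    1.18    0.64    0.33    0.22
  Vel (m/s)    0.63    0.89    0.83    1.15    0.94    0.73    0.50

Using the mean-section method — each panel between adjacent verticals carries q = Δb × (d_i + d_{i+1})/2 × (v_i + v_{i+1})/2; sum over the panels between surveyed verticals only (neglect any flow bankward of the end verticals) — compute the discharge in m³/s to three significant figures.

15.4 m³/s

Panel 1-2: Δb = 1.9 m, d̄ = (0.21+0.45)/2 = 0.33, v̄ = (0.63+0.89)/2 = 0.76 → q = 1.9×0.33×0.76 = 0.4765 m³/s
Panel 2-3: Δb = 5.7 m, d̄ = (0.45+0.77)/2 = 0.61, v̄ = (0.89+0.83)/2 = 0.86 → q = 5.7×0.61×0.86 = 2.990 m³/s
Panel 3-4: Δb = 3.5 m, d̄ = (0.77+1.18)/2 = 0.975, v̄ = (0.83+1.15)/2 = 0.99 → q = 3.5×0.975×0.99 = 3.378 m³/s
Panel 4-5: Δb = 6.6 m, d̄ = (1.18+0.64)/2 = 0.91, v̄ = (1.15+0.94)/2 = 1.045 → q = 6.6×0.91×1.045 = 6.276 m³/s
Panel 5-6: Δb = 5 m, d̄ = (0.64+0.33)/2 = 0.485, v̄ = (0.94+0.73)/2 = 0.835 → q = 5×0.485×0.835 = 2.025 m³/s
Panel 6-7: Δb = 1.6 m, d̄ = (0.33+0.22)/2 = 0.275, v̄ = (0.73+0.50)/2 = 0.615 → q = 1.6×0.275×0.615 = 0.2706 m³/s
Q = Σ q = 15.42 m³/s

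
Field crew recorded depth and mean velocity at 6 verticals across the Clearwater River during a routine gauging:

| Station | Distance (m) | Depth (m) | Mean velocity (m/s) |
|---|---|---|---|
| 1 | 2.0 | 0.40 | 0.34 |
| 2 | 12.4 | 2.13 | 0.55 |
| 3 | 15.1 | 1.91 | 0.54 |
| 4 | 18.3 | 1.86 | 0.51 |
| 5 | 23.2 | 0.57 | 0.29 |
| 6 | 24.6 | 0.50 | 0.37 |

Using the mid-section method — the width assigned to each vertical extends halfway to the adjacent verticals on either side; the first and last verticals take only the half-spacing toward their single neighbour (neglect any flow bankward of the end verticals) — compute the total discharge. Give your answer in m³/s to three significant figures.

w_1 = (12.4 − 2.0)/2 = 5.2 m; q_1 = 0.34 × 0.40 × 5.2 = 0.7072 m³/s
w_2 = (15.1 − 2.0)/2 = 6.55 m; q_2 = 0.55 × 2.13 × 6.55 = 7.673 m³/s
w_3 = (18.3 − 12.4)/2 = 2.95 m; q_3 = 0.54 × 1.91 × 2.95 = 3.043 m³/s
w_4 = (23.2 − 15.1)/2 = 4.05 m; q_4 = 0.51 × 1.86 × 4.05 = 3.842 m³/s
w_5 = (24.6 − 18.3)/2 = 3.15 m; q_5 = 0.29 × 0.57 × 3.15 = 0.5207 m³/s
w_6 = (24.6 − 23.2)/2 = 0.7 m; q_6 = 0.37 × 0.50 × 0.7 = 0.1295 m³/s
Q = Σ qᵢ = 15.92 m³/s

15.9 m³/s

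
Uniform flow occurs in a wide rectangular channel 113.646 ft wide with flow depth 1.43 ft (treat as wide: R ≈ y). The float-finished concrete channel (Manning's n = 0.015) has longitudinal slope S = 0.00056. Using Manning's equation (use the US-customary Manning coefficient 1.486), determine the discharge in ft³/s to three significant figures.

A = b·y = 113.646 × 1.43 = 162.5 ft²
Wide channel: R ≈ y = 1.43 ft
Q = (1.486/n)·A·R^(2/3)·S^(1/2) = (1.486/0.015) × 162.5 × 1.430^(2/3) × 0.00056^(1/2) = 483.6 ft³/s

484 ft³/s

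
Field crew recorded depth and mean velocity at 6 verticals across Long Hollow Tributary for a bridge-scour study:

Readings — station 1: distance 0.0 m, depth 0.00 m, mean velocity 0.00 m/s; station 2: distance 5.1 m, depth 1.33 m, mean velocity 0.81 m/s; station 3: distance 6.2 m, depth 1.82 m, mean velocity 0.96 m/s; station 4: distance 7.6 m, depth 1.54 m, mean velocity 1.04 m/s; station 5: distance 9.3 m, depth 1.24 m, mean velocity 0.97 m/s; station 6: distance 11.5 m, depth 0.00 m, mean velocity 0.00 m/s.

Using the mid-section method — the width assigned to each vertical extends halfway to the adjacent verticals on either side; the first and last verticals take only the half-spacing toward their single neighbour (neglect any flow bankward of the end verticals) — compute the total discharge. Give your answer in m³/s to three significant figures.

w_2 = (6.2 − 0.0)/2 = 3.1 m; q_2 = 0.81 × 1.33 × 3.1 = 3.340 m³/s
w_3 = (7.6 − 5.1)/2 = 1.25 m; q_3 = 0.96 × 1.82 × 1.25 = 2.184 m³/s
w_4 = (9.3 − 6.2)/2 = 1.55 m; q_4 = 1.04 × 1.54 × 1.55 = 2.482 m³/s
w_5 = (11.5 − 7.6)/2 = 1.95 m; q_5 = 0.97 × 1.24 × 1.95 = 2.345 m³/s
Stations 1, 6 contribute zero (depth or velocity is 0).
Q = Σ qᵢ = 10.35 m³/s

10.4 m³/s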